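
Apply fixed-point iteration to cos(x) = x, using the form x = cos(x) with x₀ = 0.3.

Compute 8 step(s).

Equation: cos(x) = x
Fixed-point form: x = cos(x)
x₀ = 0.3

x_1 = g(0.300000) = 0.955336
x_2 = g(0.955336) = 0.577334
x_3 = g(0.577334) = 0.837921
x_4 = g(0.837921) = 0.669010
x_5 = g(0.669010) = 0.784436
x_6 = g(0.784436) = 0.707787
x_7 = g(0.707787) = 0.759803
x_8 = g(0.759803) = 0.724972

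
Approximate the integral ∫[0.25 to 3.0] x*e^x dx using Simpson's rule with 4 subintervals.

f(x) = x*e^x
a = 0.25, b = 3.0, n = 4
h = (b - a)/n = 0.687500

Simpson's rule: (h/3)[f(x₀) + 4f(x₁) + 2f(x₂) + ... + f(xₙ)]

x_0 = 0.2500, f(x_0) = 0.321006, coefficient = 1
x_1 = 0.9375, f(x_1) = 2.393990, coefficient = 4
x_2 = 1.6250, f(x_2) = 8.252431, coefficient = 2
x_3 = 2.3125, f(x_3) = 23.355423, coefficient = 4
x_4 = 3.0000, f(x_4) = 60.256611, coefficient = 1

I ≈ (0.687500/3) × 180.080130 = 41.268363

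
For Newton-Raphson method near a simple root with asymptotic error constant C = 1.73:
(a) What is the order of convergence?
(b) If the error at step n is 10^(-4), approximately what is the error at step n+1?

(a) Newton-Raphson has quadratic (order 2) convergence near simple roots.
    This means |e_{n+1}| ≈ C|e_n|².

(b) With |e_n| = 10^(-4) and C = 1.73:
    |e_{n+1}| ≈ 1.73 × (10^(-4))² = 1.73 × 10^(-8)

(a) 2 (quadratic); (b) |e_{n+1}| ≈ 1.730e-08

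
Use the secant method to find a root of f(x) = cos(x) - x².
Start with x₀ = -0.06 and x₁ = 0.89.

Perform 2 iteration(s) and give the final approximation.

f(x) = cos(x) - x²
x₀ = -0.06, x₁ = 0.89

Secant formula: x_{n+1} = x_n - f(x_n)(x_n - x_{n-1})/(f(x_n) - f(x_{n-1}))

Iteration 1:
  f(-0.060000) = 0.994601
  f(0.890000) = -0.162688
  x_2 = 0.890000 - (-0.162688)×(0.890000 - (-0.060000))/(-0.162688 - 0.994601)
       = 0.756452
Iteration 2:
  f(0.890000) = -0.162688
  f(0.756452) = 0.155056
  x_3 = 0.756452 - 0.155056×(0.756452 - 0.890000)/(0.155056 - (-0.162688))
       = 0.821622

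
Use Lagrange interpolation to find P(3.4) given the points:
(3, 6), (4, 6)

Lagrange interpolation formula:
P(x) = Σ yᵢ × Lᵢ(x)
where Lᵢ(x) = Π_{j≠i} (x - xⱼ)/(xᵢ - xⱼ)

L_0(3.4) = (3.4 - 4)/(3 - 4) = 0.600000
L_1(3.4) = (3.4 - 3)/(4 - 3) = 0.400000

P(3.4) = 6×L_0(3.4) + 6×L_1(3.4)
P(3.4) = 6.000000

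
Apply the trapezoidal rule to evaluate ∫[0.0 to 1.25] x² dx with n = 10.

f(x) = x²
a = 0.0, b = 1.25, n = 10
h = (b - a)/n = 0.125000

Trapezoidal rule: (h/2)[f(x₀) + 2f(x₁) + 2f(x₂) + ... + f(xₙ)]

x_0 = 0.0000, f(x_0) = 0.000000, coefficient = 1
x_1 = 0.1250, f(x_1) = 0.015625, coefficient = 2
x_2 = 0.2500, f(x_2) = 0.062500, coefficient = 2
x_3 = 0.3750, f(x_3) = 0.140625, coefficient = 2
x_4 = 0.5000, f(x_4) = 0.250000, coefficient = 2
x_5 = 0.6250, f(x_5) = 0.390625, coefficient = 2
x_6 = 0.7500, f(x_6) = 0.562500, coefficient = 2
x_7 = 0.8750, f(x_7) = 0.765625, coefficient = 2
x_8 = 1.0000, f(x_8) = 1.000000, coefficient = 2
x_9 = 1.1250, f(x_9) = 1.265625, coefficient = 2
x_10 = 1.2500, f(x_10) = 1.562500, coefficient = 1

I ≈ (0.125000/2) × 10.468750 = 0.654297
Exact value: 0.651042
Error: 0.003255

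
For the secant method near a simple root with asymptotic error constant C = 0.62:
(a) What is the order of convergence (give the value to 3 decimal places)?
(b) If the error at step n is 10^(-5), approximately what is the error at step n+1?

(a) Secant method has superlinear convergence with order φ = (1+√5)/2 ≈ 1.618.
    This means |e_{n+1}| ≈ C|e_n|^1.618.

(b) With |e_n| = 10^(-5) and C = 0.62:
    |e_{n+1}| ≈ 0.62 × (10^(-5))^1.618 = 0.62 × 10^(-8.09)

(a) ≈ 1.618 (golden ratio); (b) |e_{n+1}| ≈ 5.038e-09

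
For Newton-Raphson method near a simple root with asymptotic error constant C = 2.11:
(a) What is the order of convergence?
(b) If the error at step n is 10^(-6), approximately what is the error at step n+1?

(a) Newton-Raphson has quadratic (order 2) convergence near simple roots.
    This means |e_{n+1}| ≈ C|e_n|².

(b) With |e_n| = 10^(-6) and C = 2.11:
    |e_{n+1}| ≈ 2.11 × (10^(-6))² = 2.11 × 10^(-12)

(a) 2 (quadratic); (b) |e_{n+1}| ≈ 2.110e-12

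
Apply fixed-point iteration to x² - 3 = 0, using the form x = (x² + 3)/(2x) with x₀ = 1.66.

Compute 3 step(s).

Equation: x² - 3 = 0
Fixed-point form: x = (x² + 3)/(2x)
x₀ = 1.66

x_1 = g(1.660000) = 1.733614
x_2 = g(1.733614) = 1.732052
x_3 = g(1.732052) = 1.732051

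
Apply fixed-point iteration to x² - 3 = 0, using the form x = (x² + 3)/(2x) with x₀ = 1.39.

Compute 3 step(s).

Equation: x² - 3 = 0
Fixed-point form: x = (x² + 3)/(2x)
x₀ = 1.39

x_1 = g(1.390000) = 1.774137
x_2 = g(1.774137) = 1.732550
x_3 = g(1.732550) = 1.732051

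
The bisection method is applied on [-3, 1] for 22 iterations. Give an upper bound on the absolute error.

Bisection error bound: |error| ≤ (b-a)/2^n
|error| ≤ (1 - (-3))/2^22 = 4/2^22
|error| ≤ 0.0000009537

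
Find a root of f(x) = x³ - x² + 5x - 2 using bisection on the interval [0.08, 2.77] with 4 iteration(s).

f(x) = x³ - x² + 5x - 2
Initial interval: [0.08, 2.77]

Iteration 1:
  c_1 = (0.080000 + 2.770000)/2 = 1.425000
  f(c_1) = f(1.425000) = 5.988016
  f(a) × f(c) < 0, new interval: [0.080000, 1.425000]
Iteration 2:
  c_2 = (0.080000 + 1.425000)/2 = 0.752500
  f(c_2) = f(0.752500) = 1.622352
  f(a) × f(c) < 0, new interval: [0.080000, 0.752500]
Iteration 3:
  c_3 = (0.080000 + 0.752500)/2 = 0.416250
  f(c_3) = f(0.416250) = -0.019893
  f(a) × f(c) ≥ 0, new interval: [0.416250, 0.752500]
Iteration 4:
  c_4 = (0.416250 + 0.752500)/2 = 0.584375
  f(c_4) = f(0.584375) = 0.779941
  f(a) × f(c) < 0, new interval: [0.416250, 0.584375]

After 4 iteration(s), the approximation is c_4 = 0.584375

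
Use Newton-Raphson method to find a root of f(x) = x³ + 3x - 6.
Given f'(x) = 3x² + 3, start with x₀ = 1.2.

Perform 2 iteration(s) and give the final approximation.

f(x) = x³ + 3x - 6
f'(x) = 3x² + 3
x₀ = 1.2

Newton-Raphson formula: x_{n+1} = x_n - f(x_n)/f'(x_n)

Iteration 1:
  f(1.200000) = -0.672000
  f'(1.200000) = 7.320000
  x_1 = 1.200000 - (-0.672000)/7.320000 = 1.291803
Iteration 2:
  f(1.291803) = 0.031114
  f'(1.291803) = 8.006267
  x_2 = 1.291803 - 0.031114/8.006267 = 1.287917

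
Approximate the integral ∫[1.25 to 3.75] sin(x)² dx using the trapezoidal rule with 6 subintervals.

f(x) = sin(x)²
a = 1.25, b = 3.75, n = 6
h = (b - a)/n = 0.416667

Trapezoidal rule: (h/2)[f(x₀) + 2f(x₁) + 2f(x₂) + ... + f(xₙ)]

x_0 = 1.2500, f(x_0) = 0.900572, coefficient = 1
x_1 = 1.6667, f(x_1) = 0.990837, coefficient = 2
x_2 = 2.0833, f(x_2) = 0.759518, coefficient = 2
x_3 = 2.5000, f(x_3) = 0.358169, coefficient = 2
x_4 = 2.9167, f(x_4) = 0.049744, coefficient = 2
x_5 = 3.3333, f(x_5) = 0.036316, coefficient = 2
x_6 = 3.7500, f(x_6) = 0.326682, coefficient = 1

I ≈ (0.416667/2) × 5.616422 = 1.170088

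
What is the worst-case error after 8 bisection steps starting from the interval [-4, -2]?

Bisection error bound: |error| ≤ (b-a)/2^n
|error| ≤ (-2 - (-4))/2^8 = 2/2^8
|error| ≤ 0.0078125000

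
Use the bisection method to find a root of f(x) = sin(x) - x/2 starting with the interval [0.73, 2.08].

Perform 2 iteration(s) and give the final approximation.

f(x) = sin(x) - x/2
Initial interval: [0.73, 2.08]

Iteration 1:
  c_1 = (0.730000 + 2.080000)/2 = 1.405000
  f(c_1) = f(1.405000) = 0.283787
  f(a) × f(c) ≥ 0, new interval: [1.405000, 2.080000]
Iteration 2:
  c_2 = (1.405000 + 2.080000)/2 = 1.742500
  f(c_2) = f(1.742500) = 0.114045
  f(a) × f(c) ≥ 0, new interval: [1.742500, 2.080000]

After 2 iteration(s), the approximation is c_2 = 1.742500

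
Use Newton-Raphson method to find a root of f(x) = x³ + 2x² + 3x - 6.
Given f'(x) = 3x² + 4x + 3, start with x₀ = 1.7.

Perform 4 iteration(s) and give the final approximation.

f(x) = x³ + 2x² + 3x - 6
f'(x) = 3x² + 4x + 3
x₀ = 1.7

Newton-Raphson formula: x_{n+1} = x_n - f(x_n)/f'(x_n)

Iteration 1:
  f(1.700000) = 9.793000
  f'(1.700000) = 18.470000
  x_1 = 1.700000 - 9.793000/18.470000 = 1.169789
Iteration 2:
  f(1.169789) = 1.846924
  f'(1.169789) = 11.784373
  x_2 = 1.169789 - 1.846924/11.784373 = 1.013062
Iteration 3:
  f(1.013062) = 0.131478
  f'(1.013062) = 10.131135
  x_3 = 1.013062 - 0.131478/10.131135 = 1.000085
Iteration 4:
  f(1.000085) = 0.000847
  f'(1.000085) = 10.000846
  x_4 = 1.000085 - 0.000847/10.000846 = 1.000000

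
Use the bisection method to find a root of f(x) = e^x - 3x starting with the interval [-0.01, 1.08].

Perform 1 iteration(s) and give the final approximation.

f(x) = e^x - 3x
Initial interval: [-0.01, 1.08]

Iteration 1:
  c_1 = (-0.010000 + 1.080000)/2 = 0.535000
  f(c_1) = f(0.535000) = 0.102448
  f(a) × f(c) ≥ 0, new interval: [0.535000, 1.080000]

After 1 iteration(s), the approximation is c_1 = 0.535000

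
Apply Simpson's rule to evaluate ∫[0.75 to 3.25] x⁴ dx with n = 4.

f(x) = x⁴
a = 0.75, b = 3.25, n = 4
h = (b - a)/n = 0.625000

Simpson's rule: (h/3)[f(x₀) + 4f(x₁) + 2f(x₂) + ... + f(xₙ)]

x_0 = 0.7500, f(x_0) = 0.316406, coefficient = 1
x_1 = 1.3750, f(x_1) = 3.574463, coefficient = 4
x_2 = 2.0000, f(x_2) = 16.000000, coefficient = 2
x_3 = 2.6250, f(x_3) = 47.480713, coefficient = 4
x_4 = 3.2500, f(x_4) = 111.566406, coefficient = 1

I ≈ (0.625000/3) × 348.103516 = 72.521566
Exact value: 72.470703
Error: 0.050863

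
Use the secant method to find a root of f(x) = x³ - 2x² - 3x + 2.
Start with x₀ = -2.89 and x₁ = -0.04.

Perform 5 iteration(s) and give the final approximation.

f(x) = x³ - 2x² - 3x + 2
x₀ = -2.89, x₁ = -0.04

Secant formula: x_{n+1} = x_n - f(x_n)(x_n - x_{n-1})/(f(x_n) - f(x_{n-1}))

Iteration 1:
  f(-2.890000) = -30.171769
  f(-0.040000) = 2.116736
  x_2 = -0.040000 - 2.116736×(-0.040000 - (-2.890000))/(2.116736 - (-30.171769))
       = -0.226837
Iteration 2:
  f(-0.040000) = 2.116736
  f(-0.226837) = 2.565930
  x_3 = -0.226837 - 2.565930×(-0.226837 - (-0.040000))/(2.565930 - 2.116736)
       = 0.840434
Iteration 3:
  f(-0.226837) = 2.565930
  f(0.840434) = -1.340337
  x_4 = 0.840434 - (-1.340337)×(0.840434 - (-0.226837))/(-1.340337 - 2.565930)
       = 0.474227
Iteration 4:
  f(0.840434) = -1.340337
  f(0.474227) = 0.234187
  x_5 = 0.474227 - 0.234187×(0.474227 - 0.840434)/(0.234187 - (-1.340337))
       = 0.528695
Iteration 5:
  f(0.474227) = 0.234187
  f(0.528695) = 0.002660
  x_6 = 0.528695 - 0.002660×(0.528695 - 0.474227)/(0.002660 - 0.234187)
       = 0.529320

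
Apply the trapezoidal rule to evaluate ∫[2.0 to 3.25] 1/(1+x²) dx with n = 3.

f(x) = 1/(1+x²)
a = 2.0, b = 3.25, n = 3
h = (b - a)/n = 0.416667

Trapezoidal rule: (h/2)[f(x₀) + 2f(x₁) + 2f(x₂) + ... + f(xₙ)]

x_0 = 2.0000, f(x_0) = 0.200000, coefficient = 1
x_1 = 2.4167, f(x_1) = 0.146193, coefficient = 2
x_2 = 2.8333, f(x_2) = 0.110769, coefficient = 2
x_3 = 3.2500, f(x_3) = 0.086486, coefficient = 1

I ≈ (0.416667/2) × 0.800411 = 0.166752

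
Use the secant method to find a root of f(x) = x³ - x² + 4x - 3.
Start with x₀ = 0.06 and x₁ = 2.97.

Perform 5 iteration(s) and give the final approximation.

f(x) = x³ - x² + 4x - 3
x₀ = 0.06, x₁ = 2.97

Secant formula: x_{n+1} = x_n - f(x_n)(x_n - x_{n-1})/(f(x_n) - f(x_{n-1}))

Iteration 1:
  f(0.060000) = -2.763384
  f(2.970000) = 26.257173
  x_2 = 2.970000 - 26.257173×(2.970000 - 0.060000)/(26.257173 - (-2.763384))
       = 0.337095
Iteration 2:
  f(2.970000) = 26.257173
  f(0.337095) = -1.726948
  x_3 = 0.337095 - (-1.726948)×(0.337095 - 2.970000)/(-1.726948 - 26.257173)
       = 0.499576
Iteration 3:
  f(0.337095) = -1.726948
  f(0.499576) = -1.126590
  x_4 = 0.499576 - (-1.126590)×(0.499576 - 0.337095)/(-1.126590 - (-1.726948))
       = 0.804477
Iteration 4:
  f(0.499576) = -1.126590
  f(0.804477) = 0.091367
  x_5 = 0.804477 - 0.091367×(0.804477 - 0.499576)/(0.091367 - (-1.126590))
       = 0.781604
Iteration 5:
  f(0.804477) = 0.091367
  f(0.781604) = -0.007003
  x_6 = 0.781604 - (-0.007003)×(0.781604 - 0.804477)/(-0.007003 - 0.091367)
       = 0.783232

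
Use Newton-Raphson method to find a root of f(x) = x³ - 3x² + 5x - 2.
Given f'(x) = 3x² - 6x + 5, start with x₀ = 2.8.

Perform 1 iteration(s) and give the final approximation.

f(x) = x³ - 3x² + 5x - 2
f'(x) = 3x² - 6x + 5
x₀ = 2.8

Newton-Raphson formula: x_{n+1} = x_n - f(x_n)/f'(x_n)

Iteration 1:
  f(2.800000) = 10.432000
  f'(2.800000) = 11.720000
  x_1 = 2.800000 - 10.432000/11.720000 = 1.909898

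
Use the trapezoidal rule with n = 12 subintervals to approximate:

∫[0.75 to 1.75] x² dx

f(x) = x²
a = 0.75, b = 1.75, n = 12
h = (b - a)/n = 0.083333

Trapezoidal rule: (h/2)[f(x₀) + 2f(x₁) + 2f(x₂) + ... + f(xₙ)]

x_0 = 0.7500, f(x_0) = 0.562500, coefficient = 1
x_1 = 0.8333, f(x_1) = 0.694444, coefficient = 2
x_2 = 0.9167, f(x_2) = 0.840278, coefficient = 2
x_3 = 1.0000, f(x_3) = 1.000000, coefficient = 2
x_4 = 1.0833, f(x_4) = 1.173611, coefficient = 2
x_5 = 1.1667, f(x_5) = 1.361111, coefficient = 2
x_6 = 1.2500, f(x_6) = 1.562500, coefficient = 2
x_7 = 1.3333, f(x_7) = 1.777778, coefficient = 2
x_8 = 1.4167, f(x_8) = 2.006944, coefficient = 2
x_9 = 1.5000, f(x_9) = 2.250000, coefficient = 2
x_10 = 1.5833, f(x_10) = 2.506944, coefficient = 2
x_11 = 1.6667, f(x_11) = 2.777778, coefficient = 2
x_12 = 1.7500, f(x_12) = 3.062500, coefficient = 1

I ≈ (0.083333/2) × 39.527778 = 1.646991
Exact value: 1.645833
Error: 0.001157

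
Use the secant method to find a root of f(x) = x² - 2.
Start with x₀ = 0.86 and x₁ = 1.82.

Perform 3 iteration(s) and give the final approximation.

f(x) = x² - 2
x₀ = 0.86, x₁ = 1.82

Secant formula: x_{n+1} = x_n - f(x_n)(x_n - x_{n-1})/(f(x_n) - f(x_{n-1}))

Iteration 1:
  f(0.860000) = -1.260400
  f(1.820000) = 1.312400
  x_2 = 1.820000 - 1.312400×(1.820000 - 0.860000)/(1.312400 - (-1.260400))
       = 1.330299
Iteration 2:
  f(1.820000) = 1.312400
  f(1.330299) = -0.230306
  x_3 = 1.330299 - (-0.230306)×(1.330299 - 1.820000)/(-0.230306 - 1.312400)
       = 1.403405
Iteration 3:
  f(1.330299) = -0.230306
  f(1.403405) = -0.030456
  x_4 = 1.403405 - (-0.030456)×(1.403405 - 1.330299)/(-0.030456 - (-0.230306))
       = 1.414545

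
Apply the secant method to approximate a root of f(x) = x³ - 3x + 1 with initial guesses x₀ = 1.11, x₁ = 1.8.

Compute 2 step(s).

f(x) = x³ - 3x + 1
x₀ = 1.11, x₁ = 1.8

Secant formula: x_{n+1} = x_n - f(x_n)(x_n - x_{n-1})/(f(x_n) - f(x_{n-1}))

Iteration 1:
  f(1.110000) = -0.962369
  f(1.800000) = 1.432000
  x_2 = 1.800000 - 1.432000×(1.800000 - 1.110000)/(1.432000 - (-0.962369))
       = 1.387332
Iteration 2:
  f(1.800000) = 1.432000
  f(1.387332) = -0.491812
  x_3 = 1.387332 - (-0.491812)×(1.387332 - 1.800000)/(-0.491812 - 1.432000)
       = 1.492828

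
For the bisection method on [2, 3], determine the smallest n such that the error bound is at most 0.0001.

We need (b-a)/2^n ≤ 0.0001
(3 - 2)/2^n ≤ 0.0001
1/2^n ≤ 0.0001
2^n ≥ 10000
n ≥ log₂(10000) = 13.29
n ≥ 14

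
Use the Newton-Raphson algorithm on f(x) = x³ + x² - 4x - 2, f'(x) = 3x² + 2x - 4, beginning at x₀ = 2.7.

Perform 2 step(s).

f(x) = x³ + x² - 4x - 2
f'(x) = 3x² + 2x - 4
x₀ = 2.7

Newton-Raphson formula: x_{n+1} = x_n - f(x_n)/f'(x_n)

Iteration 1:
  f(2.700000) = 14.173000
  f'(2.700000) = 23.270000
  x_1 = 2.700000 - 14.173000/23.270000 = 2.090933
Iteration 2:
  f(2.090933) = 3.149823
  f'(2.090933) = 13.297862
  x_2 = 2.090933 - 3.149823/13.297862 = 1.854066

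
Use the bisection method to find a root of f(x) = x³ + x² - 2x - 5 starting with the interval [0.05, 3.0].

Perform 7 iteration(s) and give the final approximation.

f(x) = x³ + x² - 2x - 5
Initial interval: [0.05, 3.0]

Iteration 1:
  c_1 = (0.050000 + 3.000000)/2 = 1.525000
  f(c_1) = f(1.525000) = -2.177797
  f(a) × f(c) ≥ 0, new interval: [1.525000, 3.000000]
Iteration 2:
  c_2 = (1.525000 + 3.000000)/2 = 2.262500
  f(c_2) = f(2.262500) = 7.175432
  f(a) × f(c) < 0, new interval: [1.525000, 2.262500]
Iteration 3:
  c_3 = (1.525000 + 2.262500)/2 = 1.893750
  f(c_3) = f(1.893750) = 1.590324
  f(a) × f(c) < 0, new interval: [1.525000, 1.893750]
Iteration 4:
  c_4 = (1.525000 + 1.893750)/2 = 1.709375
  f(c_4) = f(1.709375) = -0.502057
  f(a) × f(c) ≥ 0, new interval: [1.709375, 1.893750]
Iteration 5:
  c_5 = (1.709375 + 1.893750)/2 = 1.801563
  f(c_5) = f(1.801563) = 0.489703
  f(a) × f(c) < 0, new interval: [1.709375, 1.801563]
Iteration 6:
  c_6 = (1.709375 + 1.801563)/2 = 1.755469
  f(c_6) = f(1.755469) = -0.019491
  f(a) × f(c) ≥ 0, new interval: [1.755469, 1.801563]
Iteration 7:
  c_7 = (1.755469 + 1.801563)/2 = 1.778516
  f(c_7) = f(1.778516) = 0.231741
  f(a) × f(c) < 0, new interval: [1.755469, 1.778516]

After 7 iteration(s), the approximation is c_7 = 1.778516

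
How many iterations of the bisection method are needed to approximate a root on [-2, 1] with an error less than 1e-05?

We need (b-a)/2^n ≤ 1e-05
(1 - (-2))/2^n ≤ 1e-05
3/2^n ≤ 1e-05
2^n ≥ 300000
n ≥ log₂(300000) = 18.19
n ≥ 19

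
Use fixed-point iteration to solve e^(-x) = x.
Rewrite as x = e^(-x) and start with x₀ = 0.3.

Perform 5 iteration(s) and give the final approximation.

Equation: e^(-x) = x
Fixed-point form: x = e^(-x)
x₀ = 0.3

x_1 = g(0.300000) = 0.740818
x_2 = g(0.740818) = 0.476724
x_3 = g(0.476724) = 0.620814
x_4 = g(0.620814) = 0.537507
x_5 = g(0.537507) = 0.584203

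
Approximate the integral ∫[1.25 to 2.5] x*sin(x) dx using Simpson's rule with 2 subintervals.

f(x) = x*sin(x)
a = 1.25, b = 2.5, n = 2
h = (b - a)/n = 0.625000

Simpson's rule: (h/3)[f(x₀) + 4f(x₁) + 2f(x₂) + ... + f(xₙ)]

x_0 = 1.2500, f(x_0) = 1.186231, coefficient = 1
x_1 = 1.8750, f(x_1) = 1.788911, coefficient = 4
x_2 = 2.5000, f(x_2) = 1.496180, coefficient = 1

I ≈ (0.625000/3) × 9.838054 = 2.049595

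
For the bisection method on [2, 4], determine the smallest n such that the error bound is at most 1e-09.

We need (b-a)/2^n ≤ 1e-09
(4 - 2)/2^n ≤ 1e-09
2/2^n ≤ 1e-09
2^n ≥ 2000000000
n ≥ log₂(2000000000) = 30.90
n ≥ 31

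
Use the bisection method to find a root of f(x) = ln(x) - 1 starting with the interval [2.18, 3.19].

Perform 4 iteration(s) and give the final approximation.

f(x) = ln(x) - 1
Initial interval: [2.18, 3.19]

Iteration 1:
  c_1 = (2.180000 + 3.190000)/2 = 2.685000
  f(c_1) = f(2.685000) = -0.012319
  f(a) × f(c) ≥ 0, new interval: [2.685000, 3.190000]
Iteration 2:
  c_2 = (2.685000 + 3.190000)/2 = 2.937500
  f(c_2) = f(2.937500) = 0.077559
  f(a) × f(c) < 0, new interval: [2.685000, 2.937500]
Iteration 3:
  c_3 = (2.685000 + 2.937500)/2 = 2.811250
  f(c_3) = f(2.811250) = 0.033629
  f(a) × f(c) < 0, new interval: [2.685000, 2.811250]
Iteration 4:
  c_4 = (2.685000 + 2.811250)/2 = 2.748125
  f(c_4) = f(2.748125) = 0.010919
  f(a) × f(c) < 0, new interval: [2.685000, 2.748125]

After 4 iteration(s), the approximation is c_4 = 2.748125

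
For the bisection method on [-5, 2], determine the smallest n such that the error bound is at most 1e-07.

We need (b-a)/2^n ≤ 1e-07
(2 - (-5))/2^n ≤ 1e-07
7/2^n ≤ 1e-07
2^n ≥ 70000000
n ≥ log₂(70000000) = 26.06
n ≥ 27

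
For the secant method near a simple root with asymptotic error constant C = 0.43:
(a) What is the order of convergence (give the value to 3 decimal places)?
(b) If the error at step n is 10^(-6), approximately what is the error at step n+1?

(a) Secant method has superlinear convergence with order φ = (1+√5)/2 ≈ 1.618.
    This means |e_{n+1}| ≈ C|e_n|^1.618.

(b) With |e_n| = 10^(-6) and C = 0.43:
    |e_{n+1}| ≈ 0.43 × (10^(-6))^1.618 = 0.43 × 10^(-9.71)

(a) ≈ 1.618 (golden ratio); (b) |e_{n+1}| ≈ 8.419e-11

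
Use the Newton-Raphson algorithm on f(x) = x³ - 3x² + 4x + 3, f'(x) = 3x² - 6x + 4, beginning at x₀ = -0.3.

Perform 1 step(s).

f(x) = x³ - 3x² + 4x + 3
f'(x) = 3x² - 6x + 4
x₀ = -0.3

Newton-Raphson formula: x_{n+1} = x_n - f(x_n)/f'(x_n)

Iteration 1:
  f(-0.300000) = 1.503000
  f'(-0.300000) = 6.070000
  x_1 = -0.300000 - 1.503000/6.070000 = -0.547611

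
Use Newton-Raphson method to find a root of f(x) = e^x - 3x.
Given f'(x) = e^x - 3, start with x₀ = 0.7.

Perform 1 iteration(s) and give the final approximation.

f(x) = e^x - 3x
f'(x) = e^x - 3
x₀ = 0.7

Newton-Raphson formula: x_{n+1} = x_n - f(x_n)/f'(x_n)

Iteration 1:
  f(0.700000) = -0.086247
  f'(0.700000) = -0.986247
  x_1 = 0.700000 - (-0.086247)/(-0.986247) = 0.612550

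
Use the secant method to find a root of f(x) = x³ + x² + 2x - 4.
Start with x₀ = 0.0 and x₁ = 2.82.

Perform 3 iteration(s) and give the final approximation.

f(x) = x³ + x² + 2x - 4
x₀ = 0.0, x₁ = 2.82

Secant formula: x_{n+1} = x_n - f(x_n)(x_n - x_{n-1})/(f(x_n) - f(x_{n-1}))

Iteration 1:
  f(0.000000) = -4.000000
  f(2.820000) = 32.018168
  x_2 = 2.820000 - 32.018168×(2.820000 - 0.000000)/(32.018168 - (-4.000000))
       = 0.313175
Iteration 2:
  f(2.820000) = 32.018168
  f(0.313175) = -3.244855
  x_3 = 0.313175 - (-3.244855)×(0.313175 - 2.820000)/(-3.244855 - 32.018168)
       = 0.543850
Iteration 3:
  f(0.313175) = -3.244855
  f(0.543850) = -2.455672
  x_4 = 0.543850 - (-2.455672)×(0.543850 - 0.313175)/(-2.455672 - (-3.244855))
       = 1.261631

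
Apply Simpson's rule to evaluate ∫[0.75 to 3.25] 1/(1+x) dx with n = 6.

f(x) = 1/(1+x)
a = 0.75, b = 3.25, n = 6
h = (b - a)/n = 0.416667

Simpson's rule: (h/3)[f(x₀) + 4f(x₁) + 2f(x₂) + ... + f(xₙ)]

x_0 = 0.7500, f(x_0) = 0.571429, coefficient = 1
x_1 = 1.1667, f(x_1) = 0.461538, coefficient = 4
x_2 = 1.5833, f(x_2) = 0.387097, coefficient = 2
x_3 = 2.0000, f(x_3) = 0.333333, coefficient = 4
x_4 = 2.4167, f(x_4) = 0.292683, coefficient = 2
x_5 = 2.8333, f(x_5) = 0.260870, coefficient = 4
x_6 = 3.2500, f(x_6) = 0.235294, coefficient = 1

I ≈ (0.416667/3) × 6.389248 = 0.887395
Exact value: 0.887303
Error: 0.000092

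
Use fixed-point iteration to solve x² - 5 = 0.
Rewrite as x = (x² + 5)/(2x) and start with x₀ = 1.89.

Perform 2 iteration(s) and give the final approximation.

Equation: x² - 5 = 0
Fixed-point form: x = (x² + 5)/(2x)
x₀ = 1.89

x_1 = g(1.890000) = 2.267751
x_2 = g(2.267751) = 2.236289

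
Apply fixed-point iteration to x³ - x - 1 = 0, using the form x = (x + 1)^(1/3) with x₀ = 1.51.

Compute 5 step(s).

Equation: x³ - x - 1 = 0
Fixed-point form: x = (x + 1)^(1/3)
x₀ = 1.51

x_1 = g(1.510000) = 1.359016
x_2 = g(1.359016) = 1.331201
x_3 = g(1.331201) = 1.325948
x_4 = g(1.325948) = 1.324952
x_5 = g(1.324952) = 1.324762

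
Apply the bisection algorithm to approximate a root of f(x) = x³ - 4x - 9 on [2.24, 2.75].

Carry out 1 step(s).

f(x) = x³ - 4x - 9
Initial interval: [2.24, 2.75]

Iteration 1:
  c_1 = (2.240000 + 2.750000)/2 = 2.495000
  f(c_1) = f(2.495000) = -3.448563
  f(a) × f(c) ≥ 0, new interval: [2.495000, 2.750000]

After 1 iteration(s), the approximation is c_1 = 2.495000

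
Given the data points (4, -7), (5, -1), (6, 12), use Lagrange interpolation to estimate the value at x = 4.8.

Lagrange interpolation formula:
P(x) = Σ yᵢ × Lᵢ(x)
where Lᵢ(x) = Π_{j≠i} (x - xⱼ)/(xᵢ - xⱼ)

L_0(4.8) = (4.8 - 5)/(4 - 5) × (4.8 - 6)/(4 - 6) = 0.120000
L_1(4.8) = (4.8 - 4)/(5 - 4) × (4.8 - 6)/(5 - 6) = 0.960000
L_2(4.8) = (4.8 - 4)/(6 - 4) × (4.8 - 5)/(6 - 5) = -0.080000

P(4.8) = (-7)×L_0(4.8) + (-1)×L_1(4.8) + 12×L_2(4.8)
P(4.8) = -2.760000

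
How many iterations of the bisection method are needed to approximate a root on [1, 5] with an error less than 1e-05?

We need (b-a)/2^n ≤ 1e-05
(5 - 1)/2^n ≤ 1e-05
4/2^n ≤ 1e-05
2^n ≥ 400000
n ≥ log₂(400000) = 18.61
n ≥ 19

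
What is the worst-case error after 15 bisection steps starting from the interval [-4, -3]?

Bisection error bound: |error| ≤ (b-a)/2^n
|error| ≤ (-3 - (-4))/2^15 = 1/2^15
|error| ≤ 0.0000305176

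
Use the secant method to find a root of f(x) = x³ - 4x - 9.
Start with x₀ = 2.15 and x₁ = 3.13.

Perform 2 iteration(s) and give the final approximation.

f(x) = x³ - 4x - 9
x₀ = 2.15, x₁ = 3.13

Secant formula: x_{n+1} = x_n - f(x_n)(x_n - x_{n-1})/(f(x_n) - f(x_{n-1}))

Iteration 1:
  f(2.150000) = -7.661625
  f(3.130000) = 9.144297
  x_2 = 3.130000 - 9.144297×(3.130000 - 2.150000)/(9.144297 - (-7.661625))
       = 2.596771
Iteration 2:
  f(3.130000) = 9.144297
  f(2.596771) = -1.876493
  x_3 = 2.596771 - (-1.876493)×(2.596771 - 3.130000)/(-1.876493 - 9.144297)
       = 2.687563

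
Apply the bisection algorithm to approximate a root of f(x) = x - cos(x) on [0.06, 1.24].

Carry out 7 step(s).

f(x) = x - cos(x)
Initial interval: [0.06, 1.24]

Iteration 1:
  c_1 = (0.060000 + 1.240000)/2 = 0.650000
  f(c_1) = f(0.650000) = -0.146084
  f(a) × f(c) ≥ 0, new interval: [0.650000, 1.240000]
Iteration 2:
  c_2 = (0.650000 + 1.240000)/2 = 0.945000
  f(c_2) = f(0.945000) = 0.359257
  f(a) × f(c) < 0, new interval: [0.650000, 0.945000]
Iteration 3:
  c_3 = (0.650000 + 0.945000)/2 = 0.797500
  f(c_3) = f(0.797500) = 0.099002
  f(a) × f(c) < 0, new interval: [0.650000, 0.797500]
Iteration 4:
  c_4 = (0.650000 + 0.797500)/2 = 0.723750
  f(c_4) = f(0.723750) = -0.025578
  f(a) × f(c) ≥ 0, new interval: [0.723750, 0.797500]
Iteration 5:
  c_5 = (0.723750 + 0.797500)/2 = 0.760625
  f(c_5) = f(0.760625) = 0.036220
  f(a) × f(c) < 0, new interval: [0.723750, 0.760625]
Iteration 6:
  c_6 = (0.723750 + 0.760625)/2 = 0.742188
  f(c_6) = f(0.742188) = 0.005196
  f(a) × f(c) < 0, new interval: [0.723750, 0.742188]
Iteration 7:
  c_7 = (0.723750 + 0.742188)/2 = 0.732969
  f(c_7) = f(0.732969) = -0.010223
  f(a) × f(c) ≥ 0, new interval: [0.732969, 0.742188]

After 7 iteration(s), the approximation is c_7 = 0.732969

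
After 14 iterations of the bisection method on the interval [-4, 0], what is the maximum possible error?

Bisection error bound: |error| ≤ (b-a)/2^n
|error| ≤ (0 - (-4))/2^14 = 4/2^14
|error| ≤ 0.0002441406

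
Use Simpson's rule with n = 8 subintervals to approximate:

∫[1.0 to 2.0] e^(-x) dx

f(x) = e^(-x)
a = 1.0, b = 2.0, n = 8
h = (b - a)/n = 0.125000

Simpson's rule: (h/3)[f(x₀) + 4f(x₁) + 2f(x₂) + ... + f(xₙ)]

x_0 = 1.0000, f(x_0) = 0.367879, coefficient = 1
x_1 = 1.1250, f(x_1) = 0.324652, coefficient = 4
x_2 = 1.2500, f(x_2) = 0.286505, coefficient = 2
x_3 = 1.3750, f(x_3) = 0.252840, coefficient = 4
x_4 = 1.5000, f(x_4) = 0.223130, coefficient = 2
x_5 = 1.6250, f(x_5) = 0.196912, coefficient = 4
x_6 = 1.7500, f(x_6) = 0.173774, coefficient = 2
x_7 = 1.8750, f(x_7) = 0.153355, coefficient = 4
x_8 = 2.0000, f(x_8) = 0.135335, coefficient = 1

I ≈ (0.125000/3) × 5.581067 = 0.232544
Exact value: 0.232544
Error: 0.000000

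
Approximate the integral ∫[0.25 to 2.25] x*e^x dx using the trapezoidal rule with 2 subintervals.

f(x) = x*e^x
a = 0.25, b = 2.25, n = 2
h = (b - a)/n = 1.000000

Trapezoidal rule: (h/2)[f(x₀) + 2f(x₁) + 2f(x₂) + ... + f(xₙ)]

x_0 = 0.2500, f(x_0) = 0.321006, coefficient = 1
x_1 = 1.2500, f(x_1) = 4.362929, coefficient = 2
x_2 = 2.2500, f(x_2) = 21.347406, coefficient = 1

I ≈ (1.000000/2) × 30.394269 = 15.197135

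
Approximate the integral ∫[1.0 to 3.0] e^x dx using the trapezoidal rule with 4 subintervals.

f(x) = e^x
a = 1.0, b = 3.0, n = 4
h = (b - a)/n = 0.500000

Trapezoidal rule: (h/2)[f(x₀) + 2f(x₁) + 2f(x₂) + ... + f(xₙ)]

x_0 = 1.0000, f(x_0) = 2.718282, coefficient = 1
x_1 = 1.5000, f(x_1) = 4.481689, coefficient = 2
x_2 = 2.0000, f(x_2) = 7.389056, coefficient = 2
x_3 = 2.5000, f(x_3) = 12.182494, coefficient = 2
x_4 = 3.0000, f(x_4) = 20.085537, coefficient = 1

I ≈ (0.500000/2) × 70.910297 = 17.727574
Exact value: 17.367255
Error: 0.360319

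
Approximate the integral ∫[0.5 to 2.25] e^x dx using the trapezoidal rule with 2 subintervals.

f(x) = e^x
a = 0.5, b = 2.25, n = 2
h = (b - a)/n = 0.875000

Trapezoidal rule: (h/2)[f(x₀) + 2f(x₁) + 2f(x₂) + ... + f(xₙ)]

x_0 = 0.5000, f(x_0) = 1.648721, coefficient = 1
x_1 = 1.3750, f(x_1) = 3.955077, coefficient = 2
x_2 = 2.2500, f(x_2) = 9.487736, coefficient = 1

I ≈ (0.875000/2) × 19.046611 = 8.332892
Exact value: 7.839015
Error: 0.493878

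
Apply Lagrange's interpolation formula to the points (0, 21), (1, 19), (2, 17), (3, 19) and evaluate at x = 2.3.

Lagrange interpolation formula:
P(x) = Σ yᵢ × Lᵢ(x)
where Lᵢ(x) = Π_{j≠i} (x - xⱼ)/(xᵢ - xⱼ)

L_0(2.3) = (2.3 - 1)/(0 - 1) × (2.3 - 2)/(0 - 2) × (2.3 - 3)/(0 - 3) = 0.045500
L_1(2.3) = (2.3 - 0)/(1 - 0) × (2.3 - 2)/(1 - 2) × (2.3 - 3)/(1 - 3) = -0.241500
L_2(2.3) = (2.3 - 0)/(2 - 0) × (2.3 - 1)/(2 - 1) × (2.3 - 3)/(2 - 3) = 1.046500
L_3(2.3) = (2.3 - 0)/(3 - 0) × (2.3 - 1)/(3 - 1) × (2.3 - 2)/(3 - 2) = 0.149500

P(2.3) = 21×L_0(2.3) + 19×L_1(2.3) + 17×L_2(2.3) + 19×L_3(2.3)
P(2.3) = 16.998000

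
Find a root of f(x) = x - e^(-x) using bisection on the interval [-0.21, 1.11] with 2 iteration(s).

f(x) = x - e^(-x)
Initial interval: [-0.21, 1.11]

Iteration 1:
  c_1 = (-0.210000 + 1.110000)/2 = 0.450000
  f(c_1) = f(0.450000) = -0.187628
  f(a) × f(c) ≥ 0, new interval: [0.450000, 1.110000]
Iteration 2:
  c_2 = (0.450000 + 1.110000)/2 = 0.780000
  f(c_2) = f(0.780000) = 0.321594
  f(a) × f(c) < 0, new interval: [0.450000, 0.780000]

After 2 iteration(s), the approximation is c_2 = 0.780000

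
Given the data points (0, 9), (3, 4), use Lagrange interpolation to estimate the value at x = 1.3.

Lagrange interpolation formula:
P(x) = Σ yᵢ × Lᵢ(x)
where Lᵢ(x) = Π_{j≠i} (x - xⱼ)/(xᵢ - xⱼ)

L_0(1.3) = (1.3 - 3)/(0 - 3) = 0.566667
L_1(1.3) = (1.3 - 0)/(3 - 0) = 0.433333

P(1.3) = 9×L_0(1.3) + 4×L_1(1.3)
P(1.3) = 6.833333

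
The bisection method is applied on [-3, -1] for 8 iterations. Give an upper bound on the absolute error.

Bisection error bound: |error| ≤ (b-a)/2^n
|error| ≤ (-1 - (-3))/2^8 = 2/2^8
|error| ≤ 0.0078125000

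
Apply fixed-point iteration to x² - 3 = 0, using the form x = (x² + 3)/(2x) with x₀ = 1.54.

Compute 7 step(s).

Equation: x² - 3 = 0
Fixed-point form: x = (x² + 3)/(2x)
x₀ = 1.54

x_1 = g(1.540000) = 1.744026
x_2 = g(1.744026) = 1.732092
x_3 = g(1.732092) = 1.732051
x_4 = g(1.732051) = 1.732051
x_5 = g(1.732051) = 1.732051
x_6 = g(1.732051) = 1.732051
x_7 = g(1.732051) = 1.732051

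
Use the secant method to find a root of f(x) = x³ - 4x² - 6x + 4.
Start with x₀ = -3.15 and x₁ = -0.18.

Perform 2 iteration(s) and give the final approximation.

f(x) = x³ - 4x² - 6x + 4
x₀ = -3.15, x₁ = -0.18

Secant formula: x_{n+1} = x_n - f(x_n)(x_n - x_{n-1})/(f(x_n) - f(x_{n-1}))

Iteration 1:
  f(-3.150000) = -48.045875
  f(-0.180000) = 4.944568
  x_2 = -0.180000 - 4.944568×(-0.180000 - (-3.150000))/(4.944568 - (-48.045875))
       = -0.457132
Iteration 2:
  f(-0.180000) = 4.944568
  f(-0.457132) = 5.811387
  x_3 = -0.457132 - 5.811387×(-0.457132 - (-0.180000))/(5.811387 - 4.944568)
       = 1.400837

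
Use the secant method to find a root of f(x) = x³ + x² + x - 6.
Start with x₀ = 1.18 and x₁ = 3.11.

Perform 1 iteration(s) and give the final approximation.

f(x) = x³ + x² + x - 6
x₀ = 1.18, x₁ = 3.11

Secant formula: x_{n+1} = x_n - f(x_n)(x_n - x_{n-1})/(f(x_n) - f(x_{n-1}))

Iteration 1:
  f(1.180000) = -1.784568
  f(3.110000) = 36.862331
  x_2 = 3.110000 - 36.862331×(3.110000 - 1.180000)/(36.862331 - (-1.784568))
       = 1.269120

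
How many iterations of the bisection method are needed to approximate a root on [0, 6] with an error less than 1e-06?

We need (b-a)/2^n ≤ 1e-06
(6 - 0)/2^n ≤ 1e-06
6/2^n ≤ 1e-06
2^n ≥ 6000000
n ≥ log₂(6000000) = 22.52
n ≥ 23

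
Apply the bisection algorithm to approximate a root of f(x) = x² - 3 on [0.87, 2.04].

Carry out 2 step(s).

f(x) = x² - 3
Initial interval: [0.87, 2.04]

Iteration 1:
  c_1 = (0.870000 + 2.040000)/2 = 1.455000
  f(c_1) = f(1.455000) = -0.882975
  f(a) × f(c) ≥ 0, new interval: [1.455000, 2.040000]
Iteration 2:
  c_2 = (1.455000 + 2.040000)/2 = 1.747500
  f(c_2) = f(1.747500) = 0.053756
  f(a) × f(c) < 0, new interval: [1.455000, 1.747500]

After 2 iteration(s), the approximation is c_2 = 1.747500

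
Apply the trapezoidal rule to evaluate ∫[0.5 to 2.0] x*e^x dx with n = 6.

f(x) = x*e^x
a = 0.5, b = 2.0, n = 6
h = (b - a)/n = 0.250000

Trapezoidal rule: (h/2)[f(x₀) + 2f(x₁) + 2f(x₂) + ... + f(xₙ)]

x_0 = 0.5000, f(x_0) = 0.824361, coefficient = 1
x_1 = 0.7500, f(x_1) = 1.587750, coefficient = 2
x_2 = 1.0000, f(x_2) = 2.718282, coefficient = 2
x_3 = 1.2500, f(x_3) = 4.362929, coefficient = 2
x_4 = 1.5000, f(x_4) = 6.722534, coefficient = 2
x_5 = 1.7500, f(x_5) = 10.070555, coefficient = 2
x_6 = 2.0000, f(x_6) = 14.778112, coefficient = 1

I ≈ (0.250000/2) × 66.526570 = 8.315821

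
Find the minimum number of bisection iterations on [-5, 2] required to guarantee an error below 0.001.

We need (b-a)/2^n ≤ 0.001
(2 - (-5))/2^n ≤ 0.001
7/2^n ≤ 0.001
2^n ≥ 7000
n ≥ log₂(7000) = 12.77
n ≥ 13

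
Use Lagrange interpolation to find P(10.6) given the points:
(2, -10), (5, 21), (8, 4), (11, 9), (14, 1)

Lagrange interpolation formula:
P(x) = Σ yᵢ × Lᵢ(x)
where Lᵢ(x) = Π_{j≠i} (x - xⱼ)/(xᵢ - xⱼ)

L_0(10.6) = (10.6 - 5)/(2 - 5) × (10.6 - 8)/(2 - 8) × (10.6 - 11)/(2 - 11) × (10.6 - 14)/(2 - 14) = 0.010186
L_1(10.6) = (10.6 - 2)/(5 - 2) × (10.6 - 8)/(5 - 8) × (10.6 - 11)/(5 - 11) × (10.6 - 14)/(5 - 14) = -0.062571
L_2(10.6) = (10.6 - 2)/(8 - 2) × (10.6 - 5)/(8 - 5) × (10.6 - 11)/(8 - 11) × (10.6 - 14)/(8 - 14) = 0.202153
L_3(10.6) = (10.6 - 2)/(11 - 2) × (10.6 - 5)/(11 - 5) × (10.6 - 8)/(11 - 8) × (10.6 - 14)/(11 - 14) = 0.875997
L_4(10.6) = (10.6 - 2)/(14 - 2) × (10.6 - 5)/(14 - 5) × (10.6 - 8)/(14 - 8) × (10.6 - 11)/(14 - 11) = -0.025765

P(10.6) = (-10)×L_0(10.6) + 21×L_1(10.6) + 4×L_2(10.6) + 9×L_3(10.6) + 1×L_4(10.6)
P(10.6) = 7.250963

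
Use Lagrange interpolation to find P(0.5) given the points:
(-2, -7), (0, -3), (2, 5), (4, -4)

Lagrange interpolation formula:
P(x) = Σ yᵢ × Lᵢ(x)
where Lᵢ(x) = Π_{j≠i} (x - xⱼ)/(xᵢ - xⱼ)

L_0(0.5) = (0.5 - 0)/(-2 - 0) × (0.5 - 2)/(-2 - 2) × (0.5 - 4)/(-2 - 4) = -0.054688
L_1(0.5) = (0.5 - (-2))/(0 - (-2)) × (0.5 - 2)/(0 - 2) × (0.5 - 4)/(0 - 4) = 0.820312
L_2(0.5) = (0.5 - (-2))/(2 - (-2)) × (0.5 - 0)/(2 - 0) × (0.5 - 4)/(2 - 4) = 0.273438
L_3(0.5) = (0.5 - (-2))/(4 - (-2)) × (0.5 - 0)/(4 - 0) × (0.5 - 2)/(4 - 2) = -0.039062

P(0.5) = (-7)×L_0(0.5) + (-3)×L_1(0.5) + 5×L_2(0.5) + (-4)×L_3(0.5)
P(0.5) = -0.554688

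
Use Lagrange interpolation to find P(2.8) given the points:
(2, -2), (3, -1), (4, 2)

Lagrange interpolation formula:
P(x) = Σ yᵢ × Lᵢ(x)
where Lᵢ(x) = Π_{j≠i} (x - xⱼ)/(xᵢ - xⱼ)

L_0(2.8) = (2.8 - 3)/(2 - 3) × (2.8 - 4)/(2 - 4) = 0.120000
L_1(2.8) = (2.8 - 2)/(3 - 2) × (2.8 - 4)/(3 - 4) = 0.960000
L_2(2.8) = (2.8 - 2)/(4 - 2) × (2.8 - 3)/(4 - 3) = -0.080000

P(2.8) = (-2)×L_0(2.8) + (-1)×L_1(2.8) + 2×L_2(2.8)
P(2.8) = -1.360000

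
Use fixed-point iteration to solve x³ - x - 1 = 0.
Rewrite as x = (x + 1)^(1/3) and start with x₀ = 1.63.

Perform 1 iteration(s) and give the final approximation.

Equation: x³ - x - 1 = 0
Fixed-point form: x = (x + 1)^(1/3)
x₀ = 1.63

x_1 = g(1.630000) = 1.380337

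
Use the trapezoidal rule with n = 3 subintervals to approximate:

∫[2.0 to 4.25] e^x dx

f(x) = e^x
a = 2.0, b = 4.25, n = 3
h = (b - a)/n = 0.750000

Trapezoidal rule: (h/2)[f(x₀) + 2f(x₁) + 2f(x₂) + ... + f(xₙ)]

x_0 = 2.0000, f(x_0) = 7.389056, coefficient = 1
x_1 = 2.7500, f(x_1) = 15.642632, coefficient = 2
x_2 = 3.5000, f(x_2) = 33.115452, coefficient = 2
x_3 = 4.2500, f(x_3) = 70.105412, coefficient = 1

I ≈ (0.750000/2) × 175.010636 = 65.628989
Exact value: 62.716356
Error: 2.912632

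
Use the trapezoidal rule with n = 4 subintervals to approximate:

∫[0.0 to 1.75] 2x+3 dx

f(x) = 2x+3
a = 0.0, b = 1.75, n = 4
h = (b - a)/n = 0.437500

Trapezoidal rule: (h/2)[f(x₀) + 2f(x₁) + 2f(x₂) + ... + f(xₙ)]

x_0 = 0.0000, f(x_0) = 3.000000, coefficient = 1
x_1 = 0.4375, f(x_1) = 3.875000, coefficient = 2
x_2 = 0.8750, f(x_2) = 4.750000, coefficient = 2
x_3 = 1.3125, f(x_3) = 5.625000, coefficient = 2
x_4 = 1.7500, f(x_4) = 6.500000, coefficient = 1

I ≈ (0.437500/2) × 38.000000 = 8.312500
Exact value: 8.312500
Error: 0.000000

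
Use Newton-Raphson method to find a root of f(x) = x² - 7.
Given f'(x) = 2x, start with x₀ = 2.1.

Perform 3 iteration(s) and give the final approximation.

f(x) = x² - 7
f'(x) = 2x
x₀ = 2.1

Newton-Raphson formula: x_{n+1} = x_n - f(x_n)/f'(x_n)

Iteration 1:
  f(2.100000) = -2.590000
  f'(2.100000) = 4.200000
  x_1 = 2.100000 - (-2.590000)/4.200000 = 2.716667
Iteration 2:
  f(2.716667) = 0.380278
  f'(2.716667) = 5.433333
  x_2 = 2.716667 - 0.380278/5.433333 = 2.646677
Iteration 3:
  f(2.646677) = 0.004899
  f'(2.646677) = 5.293354
  x_3 = 2.646677 - 0.004899/5.293354 = 2.645751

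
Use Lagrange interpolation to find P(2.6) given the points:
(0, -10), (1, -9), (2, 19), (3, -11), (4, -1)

Lagrange interpolation formula:
P(x) = Σ yᵢ × Lᵢ(x)
where Lᵢ(x) = Π_{j≠i} (x - xⱼ)/(xᵢ - xⱼ)

L_0(2.6) = (2.6 - 1)/(0 - 1) × (2.6 - 2)/(0 - 2) × (2.6 - 3)/(0 - 3) × (2.6 - 4)/(0 - 4) = 0.022400
L_1(2.6) = (2.6 - 0)/(1 - 0) × (2.6 - 2)/(1 - 2) × (2.6 - 3)/(1 - 3) × (2.6 - 4)/(1 - 4) = -0.145600
L_2(2.6) = (2.6 - 0)/(2 - 0) × (2.6 - 1)/(2 - 1) × (2.6 - 3)/(2 - 3) × (2.6 - 4)/(2 - 4) = 0.582400
L_3(2.6) = (2.6 - 0)/(3 - 0) × (2.6 - 1)/(3 - 1) × (2.6 - 2)/(3 - 2) × (2.6 - 4)/(3 - 4) = 0.582400
L_4(2.6) = (2.6 - 0)/(4 - 0) × (2.6 - 1)/(4 - 1) × (2.6 - 2)/(4 - 2) × (2.6 - 3)/(4 - 3) = -0.041600

P(2.6) = (-10)×L_0(2.6) + (-9)×L_1(2.6) + 19×L_2(2.6) + (-11)×L_3(2.6) + (-1)×L_4(2.6)
P(2.6) = 5.787200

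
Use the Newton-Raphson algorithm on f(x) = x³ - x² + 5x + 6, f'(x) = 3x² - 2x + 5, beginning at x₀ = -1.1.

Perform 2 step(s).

f(x) = x³ - x² + 5x + 6
f'(x) = 3x² - 2x + 5
x₀ = -1.1

Newton-Raphson formula: x_{n+1} = x_n - f(x_n)/f'(x_n)

Iteration 1:
  f(-1.100000) = -2.041000
  f'(-1.100000) = 10.830000
  x_1 = -1.100000 - (-2.041000)/10.830000 = -0.911542
Iteration 2:
  f(-0.911542) = -0.146027
  f'(-0.911542) = 9.315811
  x_2 = -0.911542 - (-0.146027)/9.315811 = -0.895867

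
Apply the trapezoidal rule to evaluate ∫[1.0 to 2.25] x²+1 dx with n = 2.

f(x) = x²+1
a = 1.0, b = 2.25, n = 2
h = (b - a)/n = 0.625000

Trapezoidal rule: (h/2)[f(x₀) + 2f(x₁) + 2f(x₂) + ... + f(xₙ)]

x_0 = 1.0000, f(x_0) = 2.000000, coefficient = 1
x_1 = 1.6250, f(x_1) = 3.640625, coefficient = 2
x_2 = 2.2500, f(x_2) = 6.062500, coefficient = 1

I ≈ (0.625000/2) × 15.343750 = 4.794922
Exact value: 4.713542
Error: 0.081380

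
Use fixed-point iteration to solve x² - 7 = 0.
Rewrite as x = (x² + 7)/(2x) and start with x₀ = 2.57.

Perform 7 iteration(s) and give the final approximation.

Equation: x² - 7 = 0
Fixed-point form: x = (x² + 7)/(2x)
x₀ = 2.57

x_1 = g(2.570000) = 2.646868
x_2 = g(2.646868) = 2.645752
x_3 = g(2.645752) = 2.645751
x_4 = g(2.645751) = 2.645751
x_5 = g(2.645751) = 2.645751
x_6 = g(2.645751) = 2.645751
x_7 = g(2.645751) = 2.645751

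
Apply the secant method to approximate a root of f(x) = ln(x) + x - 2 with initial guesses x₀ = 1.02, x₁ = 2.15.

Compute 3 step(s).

f(x) = ln(x) + x - 2
x₀ = 1.02, x₁ = 2.15

Secant formula: x_{n+1} = x_n - f(x_n)(x_n - x_{n-1})/(f(x_n) - f(x_{n-1}))

Iteration 1:
  f(1.020000) = -0.960197
  f(2.150000) = 0.915468
  x_2 = 2.150000 - 0.915468×(2.150000 - 1.020000)/(0.915468 - (-0.960197))
       = 1.598474
Iteration 2:
  f(2.150000) = 0.915468
  f(1.598474) = 0.067523
  x_3 = 1.598474 - 0.067523×(1.598474 - 2.150000)/(0.067523 - 0.915468)
       = 1.554555
Iteration 3:
  f(1.598474) = 0.067523
  f(1.554555) = -0.004256
  x_4 = 1.554555 - (-0.004256)×(1.554555 - 1.598474)/(-0.004256 - 0.067523)
       = 1.557159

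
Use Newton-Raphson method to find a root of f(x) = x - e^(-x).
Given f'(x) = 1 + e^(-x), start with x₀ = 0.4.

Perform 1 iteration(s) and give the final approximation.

f(x) = x - e^(-x)
f'(x) = 1 + e^(-x)
x₀ = 0.4

Newton-Raphson formula: x_{n+1} = x_n - f(x_n)/f'(x_n)

Iteration 1:
  f(0.400000) = -0.270320
  f'(0.400000) = 1.670320
  x_1 = 0.400000 - (-0.270320)/1.670320 = 0.561837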